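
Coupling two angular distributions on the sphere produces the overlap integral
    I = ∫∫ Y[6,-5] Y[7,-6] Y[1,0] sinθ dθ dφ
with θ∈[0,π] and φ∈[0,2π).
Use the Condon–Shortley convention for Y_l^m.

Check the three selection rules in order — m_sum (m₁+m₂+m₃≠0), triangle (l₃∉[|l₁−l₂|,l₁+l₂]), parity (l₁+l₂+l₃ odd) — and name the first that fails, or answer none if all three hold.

Σmᵢ = -11  ✗
l₃∈[|l₁−l₂|,l₁+l₂]=[1,13], have l₃=1
Σlᵢ = 14 ⇒ even

m_sum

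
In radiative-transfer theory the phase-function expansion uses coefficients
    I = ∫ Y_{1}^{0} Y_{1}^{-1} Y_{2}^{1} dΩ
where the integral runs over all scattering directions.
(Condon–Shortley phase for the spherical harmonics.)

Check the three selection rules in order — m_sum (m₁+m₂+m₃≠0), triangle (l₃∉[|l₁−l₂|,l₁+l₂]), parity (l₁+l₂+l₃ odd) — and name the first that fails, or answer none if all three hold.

azimuthal sum: 0 − 1 + 1 = 0  ✓
0 ≤ 2 ≤ 2 (triangle on l)  ✓
L = 1 + 1 + 2 = 4 (even)  ✓

none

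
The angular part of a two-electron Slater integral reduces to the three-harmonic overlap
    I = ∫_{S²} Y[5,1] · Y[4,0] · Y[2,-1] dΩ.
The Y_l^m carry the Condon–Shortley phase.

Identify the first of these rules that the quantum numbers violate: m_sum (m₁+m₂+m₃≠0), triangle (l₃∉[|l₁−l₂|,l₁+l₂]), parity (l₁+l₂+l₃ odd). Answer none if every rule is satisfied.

m₁+m₂+m₃ = 1 + 0 − 1 = 0  ✓
triangle: |5−4|=1 ≤ l₃=2 ≤ 5+4=9  ✓
parity: l₁+l₂+l₃ = 11 is odd  ✗

parity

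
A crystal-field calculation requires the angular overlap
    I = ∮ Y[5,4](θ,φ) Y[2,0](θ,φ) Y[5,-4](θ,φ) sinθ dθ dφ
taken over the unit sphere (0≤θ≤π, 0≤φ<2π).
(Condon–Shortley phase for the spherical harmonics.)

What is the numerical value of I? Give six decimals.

-0.097044

Checks pass: Σm=0; 12 even; l₃=5∈[3,7].
(2·5+1)(2·2+1)(2·5+1) = 605
Δ: 2! 8! 2! / 13! → 1/38610
sum: t=0:+1/2880 t=1:−1/576 t=2:+1/2880 = -1/960
3j²(5 2 5; 0 0 0) = Δ·Π!·Σ² = 10/429  (sign +1)
sum: t=0:+1/20160 t=1:−1/40320 = 1/40320
3j²(5 2 5; 4 0 -4) = Δ·Π!·Σ² = 6/715  (sign -1)
combine: 4πI² = 605·10/429·6/715 = 20/169
take √, sign -1: I = -0.09704356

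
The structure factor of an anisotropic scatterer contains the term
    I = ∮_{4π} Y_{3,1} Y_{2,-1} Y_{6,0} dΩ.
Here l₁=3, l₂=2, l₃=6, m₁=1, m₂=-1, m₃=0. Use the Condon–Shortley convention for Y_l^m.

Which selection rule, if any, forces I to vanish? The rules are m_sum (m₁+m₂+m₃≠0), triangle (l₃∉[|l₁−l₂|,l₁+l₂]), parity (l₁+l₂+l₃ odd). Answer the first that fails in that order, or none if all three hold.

Σmᵢ = 0  ✓
l₃∈[|l₁−l₂|,l₁+l₂]=[1,5], have l₃=6  ✗
Σlᵢ = 11 ⇒ odd

triangle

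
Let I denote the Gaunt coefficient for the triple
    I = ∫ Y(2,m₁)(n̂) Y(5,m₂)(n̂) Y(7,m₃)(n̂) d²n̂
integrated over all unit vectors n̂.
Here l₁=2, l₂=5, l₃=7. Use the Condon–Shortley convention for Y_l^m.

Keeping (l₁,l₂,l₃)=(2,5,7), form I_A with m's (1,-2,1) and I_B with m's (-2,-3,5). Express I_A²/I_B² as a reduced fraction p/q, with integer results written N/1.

32/99

Same 2,5,7: normalisation and zero-m 3j drop out of the ratio.
A: Δ: 0! 4! 10! / 15! → 1/15015; sum: t=0:+1/181440 = 1/181440; 3j²(2 5 7; 1 -2 1) = Δ·Π!·Σ² = 32/3003  (sign +1)
B: Δ: 0! 4! 10! / 15! → 1/15015; sum: t=0:+1/1935360 = 1/1935360; 3j²(2 5 7; -2 -3 5) = Δ·Π!·Σ² = 3/91  (sign +1)
I_A²/I_B² = (32/3003)/(3/91) = 32/99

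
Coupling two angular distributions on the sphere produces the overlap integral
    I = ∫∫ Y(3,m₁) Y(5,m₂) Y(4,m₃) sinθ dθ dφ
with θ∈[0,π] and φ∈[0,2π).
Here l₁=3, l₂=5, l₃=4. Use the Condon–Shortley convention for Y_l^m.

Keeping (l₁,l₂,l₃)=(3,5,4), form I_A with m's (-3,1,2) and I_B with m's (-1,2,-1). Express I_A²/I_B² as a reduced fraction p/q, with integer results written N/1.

Shared (l₁,l₂,l₃)=(3,5,4): N and (l;000)² cancel in I_A²/I_B².
A: Δ = 4!·2!·6!/13! = 1/180180; Racah Σ t=4..4: t=4:+1/2304 = 1/2304; ⇒ 3j(3 5 4; -3 1 2)² = 75/4004, sgn +1
B: Δ = 4!·2!·6!/13! = 1/180180; Racah Σ t=2..4: t=2:+1/960 t=3:−1/288 t=4:+1/1728 = -1/540; ⇒ 3j(3 5 4; -1 2 -1)² = 128/6435, sgn +1
I_A²/I_B² = (75/4004)/(128/6435) = 3375/3584

3375/3584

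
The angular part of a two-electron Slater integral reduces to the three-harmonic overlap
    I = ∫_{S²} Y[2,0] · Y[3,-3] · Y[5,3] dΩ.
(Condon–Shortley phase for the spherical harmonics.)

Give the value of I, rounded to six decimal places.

-0.126792

Rules hold: Σm=0, L=10 even, 1≤5≤5.
N = 5·7·11 = 385
Δ = 0!·4!·6!/11! = 1/2310
Racah Σ t=0..0: t=0:+1/144 = 1/144
⇒ 3j(2 3 5; 0 0 0)² = 10/231, sgn -1
Racah Σ t=0..0: t=0:+1/2880 = 1/2880
⇒ 3j(2 3 5; 0 -3 3)² = 2/165, sgn +1
4πI² = N·(3j₀)²·(3jₘ)² = 20/99
I = -1·√(0.20202/4π) = -0.12679218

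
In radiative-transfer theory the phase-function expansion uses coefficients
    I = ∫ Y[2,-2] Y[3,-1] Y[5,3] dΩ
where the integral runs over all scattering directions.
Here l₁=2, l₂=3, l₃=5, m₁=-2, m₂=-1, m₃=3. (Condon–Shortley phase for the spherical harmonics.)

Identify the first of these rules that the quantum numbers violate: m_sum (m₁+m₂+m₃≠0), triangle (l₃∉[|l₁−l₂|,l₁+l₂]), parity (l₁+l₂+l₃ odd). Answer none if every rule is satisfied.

none

azimuthal sum: -2 − 1 + 3 = 0  ✓
1 ≤ 5 ≤ 5 (triangle on l)  ✓
L = 2 + 3 + 5 = 10 (even)  ✓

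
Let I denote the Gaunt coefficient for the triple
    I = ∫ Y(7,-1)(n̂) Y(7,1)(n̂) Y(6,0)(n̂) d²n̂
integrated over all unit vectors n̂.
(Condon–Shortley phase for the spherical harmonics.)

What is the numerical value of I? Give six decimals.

-0.068814

Rules hold: Σm=0, L=20 even, 0≤6≤14.
N = 15·15·13 = 2925
Δ = 8!·6!·6!/21! = 1/2444321880
Racah Σ t=1..7: t=1:−1/2612736000 t=2:+1/20736000 t=3:−1/1658880 t=4:+1/746496 t=5:−1/1658880 t=6:+1/20736000 t=7:−1/2612736000 = 1/4354560
⇒ 3j(7 7 6; 0 0 0)² = 1000/138567, sgn +1
Racah Σ t=2..8: t=2:+1/746496000 t=3:−1/10368000 t=4:+1/1327104 t=5:−1/933120 t=6:+1/3317760 t=7:−1/72576000 t=8:+1/20901888000 = -1/7962624
⇒ 3j(7 7 6; -1 1 0)² = 3125/1108536, sgn -1
4πI² = N·(3j₀)²·(3jₘ)² = 9765625/164109517
I = -1·√(0.0595068/4π) = -0.06881422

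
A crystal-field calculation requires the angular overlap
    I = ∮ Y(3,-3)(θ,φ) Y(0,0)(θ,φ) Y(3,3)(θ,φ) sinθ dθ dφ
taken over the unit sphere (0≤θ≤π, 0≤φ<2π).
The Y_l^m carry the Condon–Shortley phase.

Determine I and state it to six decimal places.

-0.282095

m-sum 0 ✓  L=6 even ✓  3≤3≤3 ✓
Π(2lᵢ+1) = 7×1×7 = 49
triangle coeff Δ(3,0,3) = 1/7
Σ_t [0,0]: t=0:+1/36 = 1/36
(3j)²=1/7 [(3 0 3; 0 0 0)], sign=-1
Σ_t [0,0]: t=0:+1/720 = 1/720
(3j)²=1/7 [(3 0 3; -3 0 3)], sign=+1
⇒ 4πI² = 1/1
I = (-1)√(1/1/(4π)) = -0.28209479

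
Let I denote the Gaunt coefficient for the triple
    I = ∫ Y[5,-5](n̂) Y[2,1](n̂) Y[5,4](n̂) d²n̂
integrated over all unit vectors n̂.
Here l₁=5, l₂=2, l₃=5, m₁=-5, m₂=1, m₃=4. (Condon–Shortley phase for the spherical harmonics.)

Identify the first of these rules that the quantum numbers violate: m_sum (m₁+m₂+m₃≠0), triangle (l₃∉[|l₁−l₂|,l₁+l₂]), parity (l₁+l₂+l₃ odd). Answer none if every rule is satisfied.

Σmᵢ = 0  ✓
l₃∈[|l₁−l₂|,l₁+l₂]=[3,7], have l₃=5  ✓
Σlᵢ = 12 ⇒ even  ✓

none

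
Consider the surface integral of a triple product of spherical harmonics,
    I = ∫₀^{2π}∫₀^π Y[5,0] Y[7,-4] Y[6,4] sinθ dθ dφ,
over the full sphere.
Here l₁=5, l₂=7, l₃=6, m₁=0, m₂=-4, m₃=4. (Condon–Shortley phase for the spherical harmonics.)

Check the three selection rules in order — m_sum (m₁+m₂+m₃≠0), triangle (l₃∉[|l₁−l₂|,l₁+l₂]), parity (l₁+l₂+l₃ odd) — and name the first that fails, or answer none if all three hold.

none

Σmᵢ = 0  ✓
l₃∈[|l₁−l₂|,l₁+l₂]=[2,12], have l₃=6  ✓
Σlᵢ = 18 ⇒ even  ✓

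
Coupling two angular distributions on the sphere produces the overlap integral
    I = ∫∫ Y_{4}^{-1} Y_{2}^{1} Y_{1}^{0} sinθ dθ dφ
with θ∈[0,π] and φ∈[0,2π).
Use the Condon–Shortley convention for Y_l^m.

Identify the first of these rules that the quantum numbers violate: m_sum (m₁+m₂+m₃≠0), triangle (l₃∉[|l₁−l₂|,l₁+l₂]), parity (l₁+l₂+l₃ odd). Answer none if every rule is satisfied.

triangle

m₁+m₂+m₃ = -1 + 1 + 0 = 0  ✓
triangle: |4−2|=2 ≤ l₃=1 ≤ 4+2=6  ✗
parity: l₁+l₂+l₃ = 7 is odd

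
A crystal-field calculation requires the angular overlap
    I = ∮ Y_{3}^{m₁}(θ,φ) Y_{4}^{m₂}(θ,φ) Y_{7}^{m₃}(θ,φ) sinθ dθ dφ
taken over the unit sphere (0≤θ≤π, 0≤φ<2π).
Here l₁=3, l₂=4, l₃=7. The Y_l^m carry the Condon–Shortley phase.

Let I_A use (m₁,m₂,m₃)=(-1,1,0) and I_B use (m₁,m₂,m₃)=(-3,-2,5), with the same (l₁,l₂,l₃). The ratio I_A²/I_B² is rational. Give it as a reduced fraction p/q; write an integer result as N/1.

35/44

l's match ⇒ only the (l;m) 3-j factors differ between A and B.
A: triangle coeff Δ(3,4,7) = 1/45045; Σ_t [0,0]: t=0:+1/34560 = 1/34560; (3j)²=7/429 [(3 4 7; -1 1 0)], sign=-1
B: triangle coeff Δ(3,4,7) = 1/45045; Σ_t [0,0]: t=0:+1/1036800 = 1/1036800; (3j)²=4/195 [(3 4 7; -3 -2 5)], sign=+1
I_A²/I_B² = (7/429)/(4/195) = 35/44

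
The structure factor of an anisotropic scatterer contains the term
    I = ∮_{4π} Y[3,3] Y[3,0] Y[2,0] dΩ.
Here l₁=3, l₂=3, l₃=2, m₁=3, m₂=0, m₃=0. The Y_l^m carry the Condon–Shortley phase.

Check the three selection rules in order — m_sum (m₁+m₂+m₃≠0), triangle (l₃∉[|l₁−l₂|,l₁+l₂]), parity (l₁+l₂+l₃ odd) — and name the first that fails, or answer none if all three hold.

m_sum

m₁+m₂+m₃ = 3 + 0 + 0 = 3  ✗
triangle: |3−3|=0 ≤ l₃=2 ≤ 3+3=6
parity: l₁+l₂+l₃ = 8 is even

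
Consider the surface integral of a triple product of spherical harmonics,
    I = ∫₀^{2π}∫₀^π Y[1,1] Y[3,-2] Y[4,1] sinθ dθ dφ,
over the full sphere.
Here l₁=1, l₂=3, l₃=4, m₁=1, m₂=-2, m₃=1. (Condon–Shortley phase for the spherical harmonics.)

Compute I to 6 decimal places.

-0.106622

Rules hold: Σm=0, L=8 even, 2≤4≤4.
N = 3·7·9 = 189
Δ = 0!·2!·6!/9! = 1/252
Racah Σ t=0..0: t=0:+1/36 = 1/36
⇒ 3j(1 3 4; 0 0 0)² = 4/63, sgn +1
Racah Σ t=0..0: t=0:+1/240 = 1/240
⇒ 3j(1 3 4; 1 -2 1)² = 1/84, sgn -1
4πI² = N·(3j₀)²·(3jₘ)² = 1/7
I = -1·√(0.142857/4π) = -0.10662181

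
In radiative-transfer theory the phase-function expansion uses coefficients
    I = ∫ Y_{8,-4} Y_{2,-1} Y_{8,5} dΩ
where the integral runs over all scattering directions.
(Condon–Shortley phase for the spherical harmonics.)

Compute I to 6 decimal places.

-0.175924

Rules hold: Σm=0, L=18 even, 6≤8≤10.
N = 17·5·17 = 1445
Δ = 2!·14!·2!/19! = 1/348840
Racah Σ t=0..2: t=0:+1/116121600 t=1:−1/25401600 t=2:+1/116121600 = -1/45158400
⇒ 3j(8 2 8; 0 0 0)² = 24/1615, sgn -1
Racah Σ t=0..1: t=0:+1/1916006400 t=1:−1/479001600 = -1/638668800
⇒ 3j(8 2 8; -4 -1 5)² = 117/6460, sgn +1
4πI² = N·(3j₀)²·(3jₘ)² = 702/1805
I = -1·√(0.38892/4π) = -0.17592397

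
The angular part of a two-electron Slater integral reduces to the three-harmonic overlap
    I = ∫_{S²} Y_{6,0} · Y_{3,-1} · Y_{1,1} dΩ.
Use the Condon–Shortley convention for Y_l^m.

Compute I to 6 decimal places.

l₃=1 ∉ [3,9] — triangle fails ⇒ I = 0

0.000000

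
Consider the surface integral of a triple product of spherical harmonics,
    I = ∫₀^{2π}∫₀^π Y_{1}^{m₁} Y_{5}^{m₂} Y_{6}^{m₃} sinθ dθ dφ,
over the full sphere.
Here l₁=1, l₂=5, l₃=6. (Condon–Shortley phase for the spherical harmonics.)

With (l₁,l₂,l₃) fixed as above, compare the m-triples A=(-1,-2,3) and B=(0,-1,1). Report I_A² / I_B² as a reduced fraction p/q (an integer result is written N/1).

l's match ⇒ only the (l;m) 3-j factors differ between A and B.
A: triangle coeff Δ(1,5,6) = 1/858; Σ_t [0,0]: t=0:+1/60480 = 1/60480; (3j)²=6/143 [(1 5 6; -1 -2 3)], sign=-1
B: triangle coeff Δ(1,5,6) = 1/858; Σ_t [0,0]: t=0:+1/17280 = 1/17280; (3j)²=35/858 [(1 5 6; 0 -1 1)], sign=-1
I_A²/I_B² = (6/143)/(35/858) = 36/35

36/35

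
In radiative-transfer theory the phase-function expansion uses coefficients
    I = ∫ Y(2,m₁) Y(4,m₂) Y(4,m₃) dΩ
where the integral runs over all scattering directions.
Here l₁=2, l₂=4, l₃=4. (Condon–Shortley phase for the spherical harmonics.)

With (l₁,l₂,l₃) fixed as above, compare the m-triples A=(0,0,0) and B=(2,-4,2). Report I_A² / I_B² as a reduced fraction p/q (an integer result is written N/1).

Shared (l₁,l₂,l₃)=(2,4,4): N and (l;000)² cancel in I_A²/I_B².
A: Δ = 2!·2!·6!/11! = 1/13860; Racah Σ t=0..2: t=0:+1/192 t=1:−1/36 t=2:+1/192 = -5/288; ⇒ 3j(2 4 4; 0 0 0)² = 20/693, sgn -1
B: Δ = 2!·2!·6!/11! = 1/13860; Racah Σ t=0..0: t=0:+1/2880 = 1/2880; ⇒ 3j(2 4 4; 2 -4 2)² = 2/165, sgn +1
I_A²/I_B² = (20/693)/(2/165) = 50/21

50/21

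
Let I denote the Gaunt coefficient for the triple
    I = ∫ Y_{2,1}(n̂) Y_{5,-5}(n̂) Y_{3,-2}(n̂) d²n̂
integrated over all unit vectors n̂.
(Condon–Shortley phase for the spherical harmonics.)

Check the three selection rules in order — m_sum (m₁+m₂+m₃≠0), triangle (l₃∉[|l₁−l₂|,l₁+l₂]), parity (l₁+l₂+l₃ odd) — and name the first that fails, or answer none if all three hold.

m_sum

azimuthal sum: 1 − 5 − 2 = -6  ✗
3 ≤ 3 ≤ 7 (triangle on l)
L = 2 + 5 + 3 = 10 (even)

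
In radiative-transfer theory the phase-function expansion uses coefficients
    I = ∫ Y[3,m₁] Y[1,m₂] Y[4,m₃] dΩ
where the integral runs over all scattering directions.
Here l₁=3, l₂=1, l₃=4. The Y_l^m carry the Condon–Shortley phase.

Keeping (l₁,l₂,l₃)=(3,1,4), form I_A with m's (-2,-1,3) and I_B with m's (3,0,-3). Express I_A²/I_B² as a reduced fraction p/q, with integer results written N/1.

3/1

Same 3,1,4: normalisation and zero-m 3j drop out of the ratio.
A: Δ: 0! 6! 2! / 9! → 1/252; sum: t=0:+1/240 = 1/240; 3j²(3 1 4; -2 -1 3) = Δ·Π!·Σ² = 1/12  (sign -1)
B: Δ: 0! 6! 2! / 9! → 1/252; sum: t=0:+1/720 = 1/720; 3j²(3 1 4; 3 0 -3) = Δ·Π!·Σ² = 1/36  (sign -1)
I_A²/I_B² = (1/12)/(1/36) = 3/1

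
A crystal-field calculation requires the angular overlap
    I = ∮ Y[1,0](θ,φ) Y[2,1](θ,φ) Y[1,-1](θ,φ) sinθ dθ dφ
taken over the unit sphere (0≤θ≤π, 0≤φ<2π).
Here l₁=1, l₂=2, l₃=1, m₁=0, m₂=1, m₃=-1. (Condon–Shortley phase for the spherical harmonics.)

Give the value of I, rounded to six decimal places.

Rules hold: Σm=0, L=4 even, 1≤1≤3.
N = 3·5·3 = 45
Δ = 2!·0!·2!/5! = 1/30
Racah Σ t=1..1: t=1:−1/1 = -1/1
⇒ 3j(1 2 1; 0 0 0)² = 2/15, sgn +1
Racah Σ t=1..1: t=1:−1/2 = -1/2
⇒ 3j(1 2 1; 0 1 -1)² = 1/10, sgn -1
4πI² = N·(3j₀)²·(3jₘ)² = 3/5
I = -1·√(0.6/4π) = -0.21850969

-0.218510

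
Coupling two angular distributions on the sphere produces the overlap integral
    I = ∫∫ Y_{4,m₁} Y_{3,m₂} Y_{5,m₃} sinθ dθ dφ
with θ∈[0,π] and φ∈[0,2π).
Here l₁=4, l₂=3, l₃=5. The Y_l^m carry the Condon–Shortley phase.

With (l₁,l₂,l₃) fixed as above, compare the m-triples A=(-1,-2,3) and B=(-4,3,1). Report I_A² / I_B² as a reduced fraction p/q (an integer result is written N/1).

1/2

Same 4,3,5: normalisation and zero-m 3j drop out of the ratio.
A: Δ: 2! 6! 4! / 13! → 1/180180; sum: t=0:+1/1440 t=1:−1/1152 = -1/5760; 3j²(4 3 5; -1 -2 3) = Δ·Π!·Σ² = 1/858  (sign -1)
B: Δ: 2! 6! 4! / 13! → 1/180180; sum: t=2:+1/34560 = 1/34560; 3j²(4 3 5; -4 3 1) = Δ·Π!·Σ² = 1/429  (sign +1)
I_A²/I_B² = (1/858)/(1/429) = 1/2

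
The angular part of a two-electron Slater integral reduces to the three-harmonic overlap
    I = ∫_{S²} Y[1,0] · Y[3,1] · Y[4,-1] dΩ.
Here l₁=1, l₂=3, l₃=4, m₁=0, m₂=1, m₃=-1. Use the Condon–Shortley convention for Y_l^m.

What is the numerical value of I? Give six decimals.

Rules hold: Σm=0, L=8 even, 2≤4≤4.
N = 3·7·9 = 189
Δ = 0!·2!·6!/9! = 1/252
Racah Σ t=0..0: t=0:+1/36 = 1/36
⇒ 3j(1 3 4; 0 0 0)² = 4/63, sgn +1
Racah Σ t=0..0: t=0:+1/48 = 1/48
⇒ 3j(1 3 4; 0 1 -1)² = 5/84, sgn -1
4πI² = N·(3j₀)²·(3jₘ)² = 5/7
I = -1·√(0.714286/4π) = -0.23841361

-0.238414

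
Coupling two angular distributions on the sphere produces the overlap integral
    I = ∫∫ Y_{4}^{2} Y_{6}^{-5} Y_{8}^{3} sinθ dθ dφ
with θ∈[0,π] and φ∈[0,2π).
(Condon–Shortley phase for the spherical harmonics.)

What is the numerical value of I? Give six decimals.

m-sum 0 ✓  L=18 even ✓  2≤8≤10 ✓
Π(2lᵢ+1) = 9×13×17 = 1989
triangle coeff Δ(4,6,8) = 1/23279256
Σ_t [0,2]: t=0:+1/1658880 t=1:−1/518400 t=2:+1/1658880 = -1/1382400
(3j)²=504/46189 [(4 6 8; 0 0 0)], sign=-1
Σ_t [0,1]: t=0:+1/34836480 t=1:−1/435456000 = 23/870912000
(3j)²=5819/705432 [(4 6 8; 2 -5 3)], sign=-1
⇒ 4πI² = 14283/79781
I = (+1)√(14283/79781/(4π)) = 0.11935897

0.119359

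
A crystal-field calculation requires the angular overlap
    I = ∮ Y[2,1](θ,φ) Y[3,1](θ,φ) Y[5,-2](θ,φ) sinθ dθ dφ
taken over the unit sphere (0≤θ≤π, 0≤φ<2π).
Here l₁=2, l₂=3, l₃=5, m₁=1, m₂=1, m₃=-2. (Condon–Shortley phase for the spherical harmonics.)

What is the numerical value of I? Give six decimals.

0.245532

Rules hold: Σm=0, L=10 even, 1≤5≤5.
N = 5·7·11 = 385
Δ = 0!·4!·6!/11! = 1/2310
Racah Σ t=0..0: t=0:+1/144 = 1/144
⇒ 3j(2 3 5; 0 0 0)² = 10/231, sgn -1
Racah Σ t=0..0: t=0:+1/288 = 1/288
⇒ 3j(2 3 5; 1 1 -2)² = 1/22, sgn -1
4πI² = N·(3j₀)²·(3jₘ)² = 25/33
I = +1·√(0.757576/4π) = 0.24553200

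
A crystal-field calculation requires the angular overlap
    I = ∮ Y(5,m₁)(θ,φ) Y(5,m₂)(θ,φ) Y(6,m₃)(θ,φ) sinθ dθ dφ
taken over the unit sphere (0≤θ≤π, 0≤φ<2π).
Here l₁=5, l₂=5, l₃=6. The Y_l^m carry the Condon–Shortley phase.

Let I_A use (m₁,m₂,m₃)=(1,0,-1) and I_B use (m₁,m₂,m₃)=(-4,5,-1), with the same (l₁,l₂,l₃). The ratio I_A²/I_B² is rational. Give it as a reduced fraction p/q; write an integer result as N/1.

16/27

Same 5,5,6: normalisation and zero-m 3j drop out of the ratio.
A: Δ: 4! 6! 6! / 17! → 1/28588560; sum: t=0:+1/138240 t=1:−1/10368 t=2:+1/6912 t=3:−1/34560 t=4:+1/2073600 = 7/259200; 3j²(5 5 6; 1 0 -1) = Δ·Π!·Σ² = 28/7293  (sign -1)
B: Δ: 4! 6! 6! / 17! → 1/28588560; sum: t=4:+1/2073600 = 1/2073600; 3j²(5 5 6; -4 5 -1) = Δ·Π!·Σ² = 63/9724  (sign -1)
I_A²/I_B² = (28/7293)/(63/9724) = 16/27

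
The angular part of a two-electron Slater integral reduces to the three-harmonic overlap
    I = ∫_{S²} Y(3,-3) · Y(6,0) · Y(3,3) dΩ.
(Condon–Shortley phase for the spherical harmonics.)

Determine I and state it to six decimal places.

0.011854

Checks pass: Σm=0; 12 even; l₃=3∈[3,9].
(2·3+1)(2·6+1)(2·3+1) = 637
Δ: 6! 0! 6! / 13! → 1/12012
sum: t=3:−1/1296 = -1/1296
3j²(3 6 3; 0 0 0) = Δ·Π!·Σ² = 100/3003  (sign +1)
sum: t=6:+1/518400 = 1/518400
3j²(3 6 3; -3 0 3) = Δ·Π!·Σ² = 1/12012  (sign +1)
combine: 4πI² = 637·100/3003·1/12012 = 25/14157
take √, sign +1: I = 0.01185440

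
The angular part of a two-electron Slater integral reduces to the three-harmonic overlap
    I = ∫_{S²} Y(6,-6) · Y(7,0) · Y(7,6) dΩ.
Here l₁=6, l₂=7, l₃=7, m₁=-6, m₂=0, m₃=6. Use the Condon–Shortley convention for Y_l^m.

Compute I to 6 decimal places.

Rules hold: Σm=0, L=20 even, 1≤7≤13.
N = 13·15·15 = 2925
Δ = 6!·6!·8!/21! = 1/2444321880
Racah Σ t=0..6: t=0:+1/2612736000 t=1:−1/20736000 t=2:+1/1658880 t=3:−1/746496 t=4:+1/1658880 t=5:−1/20736000 t=6:+1/2612736000 = -1/4354560
⇒ 3j(6 7 7; 0 0 0)² = 1000/138567, sgn +1
Racah Σ t=6..6: t=6:+1/2612736000 = 1/2612736000
⇒ 3j(6 7 7; -6 0 6)² = 22/4845, sgn -1
4πI² = N·(3j₀)²·(3jₘ)² = 10000/104329
I = -1·√(0.0958506/4π) = -0.08733585

-0.087336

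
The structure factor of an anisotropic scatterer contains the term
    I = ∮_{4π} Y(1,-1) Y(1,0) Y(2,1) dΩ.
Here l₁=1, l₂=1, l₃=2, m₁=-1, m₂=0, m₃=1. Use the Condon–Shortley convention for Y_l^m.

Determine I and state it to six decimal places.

m-sum 0 ✓  L=4 even ✓  0≤2≤2 ✓
Π(2lᵢ+1) = 3×3×5 = 45
triangle coeff Δ(1,1,2) = 1/30
Σ_t [0,0]: t=0:+1/1 = 1/1
(3j)²=2/15 [(1 1 2; 0 0 0)], sign=+1
Σ_t [0,0]: t=0:+1/2 = 1/2
(3j)²=1/10 [(1 1 2; -1 0 1)], sign=-1
⇒ 4πI² = 3/5
I = (-1)√(3/5/(4π)) = -0.21850969

-0.218510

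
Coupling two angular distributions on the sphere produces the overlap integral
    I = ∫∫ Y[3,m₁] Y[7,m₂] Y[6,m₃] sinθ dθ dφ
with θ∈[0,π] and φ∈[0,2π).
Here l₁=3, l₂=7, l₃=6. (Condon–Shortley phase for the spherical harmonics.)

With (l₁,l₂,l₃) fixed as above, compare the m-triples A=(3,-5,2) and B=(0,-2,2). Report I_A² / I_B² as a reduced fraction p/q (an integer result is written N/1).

l's match ⇒ only the (l;m) 3-j factors differ between A and B.
A: triangle coeff Δ(3,7,6) = 1/2042040; Σ_t [0,0]: t=0:+1/3870720 = 1/3870720; (3j)²=135/6188 [(3 7 6; 3 -5 2)], sign=+1
B: triangle coeff Δ(3,7,6) = 1/2042040; Σ_t [1,3]: t=1:−1/207360 t=2:+1/120960 t=3:−1/967680 = 1/414720; (3j)²=21/4862 [(3 7 6; 0 -2 2)], sign=+1
I_A²/I_B² = (135/6188)/(21/4862) = 495/98

495/98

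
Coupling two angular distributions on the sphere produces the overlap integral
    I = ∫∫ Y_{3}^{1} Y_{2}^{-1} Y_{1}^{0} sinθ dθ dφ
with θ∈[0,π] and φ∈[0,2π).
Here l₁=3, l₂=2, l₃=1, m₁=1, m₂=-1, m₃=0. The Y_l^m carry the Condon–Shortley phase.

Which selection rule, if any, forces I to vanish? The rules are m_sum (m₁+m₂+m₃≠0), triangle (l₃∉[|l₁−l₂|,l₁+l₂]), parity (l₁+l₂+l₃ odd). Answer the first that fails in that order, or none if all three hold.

none

m₁+m₂+m₃ = 1 − 1 + 0 = 0  ✓
triangle: |3−2|=1 ≤ l₃=1 ≤ 3+2=5  ✓
parity: l₁+l₂+l₃ = 6 is even  ✓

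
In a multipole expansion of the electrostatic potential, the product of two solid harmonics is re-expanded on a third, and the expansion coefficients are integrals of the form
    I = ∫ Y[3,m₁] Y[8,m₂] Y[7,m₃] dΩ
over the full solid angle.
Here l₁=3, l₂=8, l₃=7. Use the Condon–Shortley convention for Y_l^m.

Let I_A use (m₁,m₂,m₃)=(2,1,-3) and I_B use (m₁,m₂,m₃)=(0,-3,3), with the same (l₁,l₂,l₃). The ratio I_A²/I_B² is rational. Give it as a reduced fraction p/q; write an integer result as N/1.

Same 3,8,7: normalisation and zero-m 3j drop out of the ratio.
A: Δ: 4! 2! 12! / 19! → 1/5290740; sum: t=0:+1/52254720 t=1:−1/11612160 = -1/14929920; 3j²(3 8 7; 2 1 -3) = Δ·Π!·Σ² = 1225/75582  (sign -1)
B: Δ: 4! 2! 12! / 19! → 1/5290740; sum: t=1:−1/11612160 t=2:+1/8709120 t=3:−1/87091200 = 1/58060800; 3j²(3 8 7; 0 -3 3) = Δ·Π!·Σ² = 99/117572  (sign +1)
I_A²/I_B² = (1225/75582)/(99/117572) = 17150/891

17150/891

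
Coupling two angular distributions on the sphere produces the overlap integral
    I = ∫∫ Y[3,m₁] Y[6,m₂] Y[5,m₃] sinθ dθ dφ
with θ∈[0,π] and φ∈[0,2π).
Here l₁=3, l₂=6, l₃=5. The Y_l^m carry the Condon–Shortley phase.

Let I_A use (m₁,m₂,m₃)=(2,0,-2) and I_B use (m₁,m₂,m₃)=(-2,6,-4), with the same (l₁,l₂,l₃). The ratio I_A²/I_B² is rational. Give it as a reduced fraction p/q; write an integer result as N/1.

Shared (l₁,l₂,l₃)=(3,6,5): N and (l;000)² cancel in I_A²/I_B².
A: Δ = 4!·2!·8!/15! = 1/675675; Racah Σ t=0..1: t=0:+1/34560 t=1:−1/8640 = -1/11520; ⇒ 3j(3 6 5; 2 0 -2)² = 3/143, sgn +1
B: Δ = 4!·2!·8!/15! = 1/675675; Racah Σ t=4..4: t=4:+1/967680 = 1/967680; ⇒ 3j(3 6 5; -2 6 -4)² = 3/91, sgn -1
I_A²/I_B² = (3/143)/(3/91) = 7/11

7/11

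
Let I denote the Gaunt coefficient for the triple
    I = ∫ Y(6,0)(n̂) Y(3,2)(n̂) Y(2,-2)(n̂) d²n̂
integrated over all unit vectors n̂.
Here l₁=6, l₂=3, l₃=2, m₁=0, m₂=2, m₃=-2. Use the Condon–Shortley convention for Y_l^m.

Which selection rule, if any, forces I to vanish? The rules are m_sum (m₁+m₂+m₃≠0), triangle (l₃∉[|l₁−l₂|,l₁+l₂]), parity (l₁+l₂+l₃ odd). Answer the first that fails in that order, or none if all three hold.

azimuthal sum: 0 + 2 − 2 = 0  ✓
3 ≤ 2 ≤ 9 (triangle on l)  ✗
L = 6 + 3 + 2 = 11 (odd)

triangle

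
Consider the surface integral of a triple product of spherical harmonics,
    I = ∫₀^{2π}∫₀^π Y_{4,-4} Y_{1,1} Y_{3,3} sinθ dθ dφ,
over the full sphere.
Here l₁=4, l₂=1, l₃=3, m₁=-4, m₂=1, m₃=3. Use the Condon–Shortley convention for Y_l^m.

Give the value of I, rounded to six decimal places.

0.325735

Rules hold: Σm=0, L=8 even, 3≤3≤5.
N = 9·3·7 = 189
Δ = 2!·6!·0!/9! = 1/252
Racah Σ t=1..1: t=1:−1/36 = -1/36
⇒ 3j(4 1 3; 0 0 0)² = 4/63, sgn +1
Racah Σ t=2..2: t=2:+1/1440 = 1/1440
⇒ 3j(4 1 3; -4 1 3)² = 1/9, sgn +1
4πI² = N·(3j₀)²·(3jₘ)² = 4/3
I = +1·√(1.33333/4π) = 0.32573501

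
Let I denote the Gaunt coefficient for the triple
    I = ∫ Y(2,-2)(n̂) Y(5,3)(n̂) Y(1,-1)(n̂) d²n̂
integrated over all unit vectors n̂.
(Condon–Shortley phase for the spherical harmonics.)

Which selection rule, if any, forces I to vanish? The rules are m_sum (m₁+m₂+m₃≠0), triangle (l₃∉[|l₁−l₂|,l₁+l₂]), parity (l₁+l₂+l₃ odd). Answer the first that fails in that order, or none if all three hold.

triangle

m₁+m₂+m₃ = -2 + 3 − 1 = 0  ✓
triangle: |2−5|=3 ≤ l₃=1 ≤ 2+5=7  ✗
parity: l₁+l₂+l₃ = 8 is even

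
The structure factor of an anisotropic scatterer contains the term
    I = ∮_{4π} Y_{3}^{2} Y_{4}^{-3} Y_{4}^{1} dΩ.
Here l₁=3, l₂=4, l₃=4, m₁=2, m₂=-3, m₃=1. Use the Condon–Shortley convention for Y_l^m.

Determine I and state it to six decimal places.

0.000000

Σlᵢ=11 odd — θ-integrand is odd under cosθ→−cosθ; I=0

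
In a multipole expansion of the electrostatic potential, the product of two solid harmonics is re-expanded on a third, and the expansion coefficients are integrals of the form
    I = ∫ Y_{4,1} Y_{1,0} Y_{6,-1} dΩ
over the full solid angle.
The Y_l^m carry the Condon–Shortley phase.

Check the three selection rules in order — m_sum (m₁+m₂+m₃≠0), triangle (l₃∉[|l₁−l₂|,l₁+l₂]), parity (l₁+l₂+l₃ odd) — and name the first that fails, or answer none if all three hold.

triangle

m₁+m₂+m₃ = 1 + 0 − 1 = 0  ✓
triangle: |4−1|=3 ≤ l₃=6 ≤ 4+1=5  ✗
parity: l₁+l₂+l₃ = 11 is odd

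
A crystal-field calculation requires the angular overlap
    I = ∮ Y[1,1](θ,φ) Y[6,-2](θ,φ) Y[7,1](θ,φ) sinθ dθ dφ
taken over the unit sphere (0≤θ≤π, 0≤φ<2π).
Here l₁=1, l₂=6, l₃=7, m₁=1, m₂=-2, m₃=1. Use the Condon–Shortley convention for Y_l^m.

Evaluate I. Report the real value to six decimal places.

m-sum 0 ✓  L=14 even ✓  5≤7≤7 ✓
Π(2lᵢ+1) = 3×13×15 = 585
triangle coeff Δ(1,6,7) = 1/1365
Σ_t [0,0]: t=0:+1/518400 = 1/518400
(3j)²=7/195 [(1 6 7; 0 0 0)], sign=-1
Σ_t [0,0]: t=0:+1/1935360 = 1/1935360
(3j)²=1/91 [(1 6 7; 1 -2 1)], sign=+1
⇒ 4πI² = 3/13
I = (-1)√(3/13/(4π)) = -0.13551395

-0.135514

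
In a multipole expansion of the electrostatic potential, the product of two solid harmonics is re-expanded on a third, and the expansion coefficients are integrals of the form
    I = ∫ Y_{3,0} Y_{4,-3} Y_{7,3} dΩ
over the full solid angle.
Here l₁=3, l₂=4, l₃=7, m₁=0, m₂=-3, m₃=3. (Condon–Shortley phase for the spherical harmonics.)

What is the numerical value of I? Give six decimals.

-0.147623

m-sum 0 ✓  L=14 even ✓  1≤7≤7 ✓
Π(2lᵢ+1) = 7×9×15 = 945
triangle coeff Δ(3,4,7) = 1/45045
Σ_t [0,0]: t=0:+1/20736 = 1/20736
(3j)²=35/1287 [(3 4 7; 0 0 0)], sign=-1
Σ_t [0,0]: t=0:+1/181440 = 1/181440
(3j)²=32/3003 [(3 4 7; 0 -3 3)], sign=+1
⇒ 4πI² = 5600/20449
I = (-1)√(5600/20449/(4π)) = -0.14762267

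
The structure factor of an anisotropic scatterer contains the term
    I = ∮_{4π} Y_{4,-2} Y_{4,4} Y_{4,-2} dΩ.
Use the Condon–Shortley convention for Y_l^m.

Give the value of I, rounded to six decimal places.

Rules hold: Σm=0, L=12 even, 0≤4≤8.
N = 9·9·9 = 729
Δ = 4!·4!·4!/13! = 1/450450
Racah Σ t=0..4: t=0:+1/13824 t=1:−1/216 t=2:+1/64 t=3:−1/216 t=4:+1/13824 = 5/768
⇒ 3j(4 4 4; 0 0 0)² = 18/1001, sgn +1
Racah Σ t=4..4: t=4:+1/2304 = 1/2304
⇒ 3j(4 4 4; -2 4 -2)² = 5/143, sgn +1
4πI² = N·(3j₀)²·(3jₘ)² = 65610/143143
I = +1·√(0.458353/4π) = 0.19098314

0.190983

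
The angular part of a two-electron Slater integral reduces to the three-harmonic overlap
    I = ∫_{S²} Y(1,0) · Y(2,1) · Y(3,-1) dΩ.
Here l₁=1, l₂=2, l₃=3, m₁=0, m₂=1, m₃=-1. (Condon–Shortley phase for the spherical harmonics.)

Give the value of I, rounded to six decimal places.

Checks pass: Σm=0; 6 even; l₃=3∈[1,3].
(2·1+1)(2·2+1)(2·3+1) = 105
Δ: 0! 2! 4! / 7! → 1/105
sum: t=0:+1/4 = 1/4
3j²(1 2 3; 0 0 0) = Δ·Π!·Σ² = 3/35  (sign -1)
sum: t=0:+1/6 = 1/6
3j²(1 2 3; 0 1 -1) = Δ·Π!·Σ² = 8/105  (sign +1)
combine: 4πI² = 105·3/35·8/105 = 24/35
take √, sign -1: I = -0.23359668

-0.233597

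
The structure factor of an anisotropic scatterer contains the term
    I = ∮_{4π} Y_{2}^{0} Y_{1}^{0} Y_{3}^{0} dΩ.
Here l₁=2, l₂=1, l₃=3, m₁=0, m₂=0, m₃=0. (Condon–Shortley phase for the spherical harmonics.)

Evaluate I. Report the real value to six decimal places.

0.247767

Checks pass: Σm=0; 6 even; l₃=3∈[1,3].
(2·2+1)(2·1+1)(2·3+1) = 105
Δ: 0! 4! 2! / 7! → 1/105
sum: t=0:+1/4 = 1/4
3j²(2 1 3; 0 0 0) = Δ·Π!·Σ² = 3/35  (sign -1)
(m-triple is (0,0,0) — same symbol as above.)
combine: 4πI² = 105·3/35·3/35 = 27/35
take √, sign +1: I = 0.24776670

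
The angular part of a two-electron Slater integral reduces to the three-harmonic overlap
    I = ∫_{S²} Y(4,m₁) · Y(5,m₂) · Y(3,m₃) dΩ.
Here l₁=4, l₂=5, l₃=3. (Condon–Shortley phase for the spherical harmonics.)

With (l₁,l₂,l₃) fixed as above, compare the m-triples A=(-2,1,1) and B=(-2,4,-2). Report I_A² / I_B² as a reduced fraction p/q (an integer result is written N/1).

1849/3360

Same 4,5,3: normalisation and zero-m 3j drop out of the ratio.
A: Δ: 6! 2! 4! / 13! → 1/180180; sum: t=4:+1/384 t=5:−1/720 t=6:+1/34560 = 43/34560; 3j²(4 5 3; -2 1 1) = Δ·Π!·Σ² = 1849/180180  (sign +1)
B: Δ: 6! 2! 4! / 13! → 1/180180; sum: t=5:−1/2880 t=6:+1/8640 = -1/4320; 3j²(4 5 3; -2 4 -2) = Δ·Π!·Σ² = 8/429  (sign +1)
I_A²/I_B² = (1849/180180)/(8/429) = 1849/3360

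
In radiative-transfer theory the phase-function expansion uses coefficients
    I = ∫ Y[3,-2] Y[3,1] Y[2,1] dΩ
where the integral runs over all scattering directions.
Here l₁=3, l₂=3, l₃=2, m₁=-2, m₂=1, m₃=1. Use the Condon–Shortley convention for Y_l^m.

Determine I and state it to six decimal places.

Rules hold: Σm=0, L=8 even, 0≤2≤6.
N = 7·7·5 = 245
Δ = 4!·2!·2!/9! = 1/3780
Racah Σ t=1..3: t=1:−1/24 t=2:+1/4 t=3:−1/24 = 1/6
⇒ 3j(3 3 2; 0 0 0)² = 4/105, sgn +1
Racah Σ t=3..4: t=3:−1/12 t=4:+1/48 = -1/16
⇒ 3j(3 3 2; -2 1 1)² = 1/28, sgn +1
4πI² = N·(3j₀)²·(3jₘ)² = 1/3
I = +1·√(0.333333/4π) = 0.16286750

0.162868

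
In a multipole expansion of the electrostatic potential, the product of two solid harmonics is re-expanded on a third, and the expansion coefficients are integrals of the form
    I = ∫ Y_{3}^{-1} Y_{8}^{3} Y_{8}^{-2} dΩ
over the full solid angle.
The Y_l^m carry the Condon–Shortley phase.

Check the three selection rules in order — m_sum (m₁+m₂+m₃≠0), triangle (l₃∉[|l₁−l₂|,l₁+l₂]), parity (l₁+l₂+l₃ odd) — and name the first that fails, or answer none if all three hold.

m₁+m₂+m₃ = -1 + 3 − 2 = 0  ✓
triangle: |3−8|=5 ≤ l₃=8 ≤ 3+8=11  ✓
parity: l₁+l₂+l₃ = 19 is odd  ✗

parity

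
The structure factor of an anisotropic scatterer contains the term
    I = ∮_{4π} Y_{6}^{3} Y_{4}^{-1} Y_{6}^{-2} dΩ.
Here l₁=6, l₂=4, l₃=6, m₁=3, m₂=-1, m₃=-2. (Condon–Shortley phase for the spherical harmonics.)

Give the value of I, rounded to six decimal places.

-0.131554

Checks pass: Σm=0; 16 even; l₃=6∈[2,10].
(2·6+1)(2·4+1)(2·6+1) = 1521
Δ: 4! 8! 4! / 17! → 1/15315300
sum: t=0:+1/829440 t=1:−1/25920 t=2:+1/9216 t=3:−1/25920 t=4:+1/829440 = 7/207360
3j²(6 4 6; 0 0 0) = Δ·Π!·Σ² = 28/2431  (sign +1)
sum: t=0:+1/103680 t=1:−1/34560 t=2:+1/120960 t=3:−1/5806080 = -13/1161216
3j²(6 4 6; 3 -1 -2) = Δ·Π!·Σ² = 65/5236  (sign -1)
combine: 4πI² = 1521·28/2431·65/5236 = 7605/34969
take √, sign -1: I = -0.13155370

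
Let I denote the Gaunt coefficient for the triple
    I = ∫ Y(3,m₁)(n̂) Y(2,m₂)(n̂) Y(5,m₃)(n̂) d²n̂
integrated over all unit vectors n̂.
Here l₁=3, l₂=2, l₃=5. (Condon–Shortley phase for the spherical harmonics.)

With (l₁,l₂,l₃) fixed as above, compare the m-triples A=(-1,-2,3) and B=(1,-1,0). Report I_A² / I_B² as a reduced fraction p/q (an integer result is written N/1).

7/5

l's match ⇒ only the (l;m) 3-j factors differ between A and B.
A: triangle coeff Δ(3,2,5) = 1/2310; Σ_t [0,0]: t=0:+1/1152 = 1/1152; (3j)²=1/33 [(3 2 5; -1 -2 3)], sign=+1
B: triangle coeff Δ(3,2,5) = 1/2310; Σ_t [0,0]: t=0:+1/288 = 1/288; (3j)²=5/231 [(3 2 5; 1 -1 0)], sign=-1
I_A²/I_B² = (1/33)/(5/231) = 7/5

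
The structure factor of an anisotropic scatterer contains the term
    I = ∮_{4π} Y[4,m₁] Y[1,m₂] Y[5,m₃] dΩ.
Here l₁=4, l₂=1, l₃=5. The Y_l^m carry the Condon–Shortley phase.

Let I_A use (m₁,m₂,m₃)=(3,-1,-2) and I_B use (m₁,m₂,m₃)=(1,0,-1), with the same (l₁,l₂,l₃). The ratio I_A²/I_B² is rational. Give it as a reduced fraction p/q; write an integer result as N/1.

Same 4,1,5: normalisation and zero-m 3j drop out of the ratio.
A: Δ: 0! 8! 2! / 11! → 1/495; sum: t=0:+1/10080 = 1/10080; 3j²(4 1 5; 3 -1 -2) = Δ·Π!·Σ² = 1/165  (sign -1)
B: Δ: 0! 8! 2! / 11! → 1/495; sum: t=0:+1/720 = 1/720; 3j²(4 1 5; 1 0 -1) = Δ·Π!·Σ² = 8/165  (sign +1)
I_A²/I_B² = (1/165)/(8/165) = 1/8

1/8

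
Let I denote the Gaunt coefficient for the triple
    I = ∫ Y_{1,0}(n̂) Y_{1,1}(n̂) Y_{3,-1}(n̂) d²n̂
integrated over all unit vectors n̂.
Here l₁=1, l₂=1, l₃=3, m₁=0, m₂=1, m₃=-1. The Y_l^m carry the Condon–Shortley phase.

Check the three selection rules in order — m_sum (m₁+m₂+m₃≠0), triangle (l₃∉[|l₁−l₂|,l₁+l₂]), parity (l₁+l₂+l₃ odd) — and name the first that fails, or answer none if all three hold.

Σmᵢ = 0  ✓
l₃∈[|l₁−l₂|,l₁+l₂]=[0,2], have l₃=3  ✗
Σlᵢ = 5 ⇒ odd

triangle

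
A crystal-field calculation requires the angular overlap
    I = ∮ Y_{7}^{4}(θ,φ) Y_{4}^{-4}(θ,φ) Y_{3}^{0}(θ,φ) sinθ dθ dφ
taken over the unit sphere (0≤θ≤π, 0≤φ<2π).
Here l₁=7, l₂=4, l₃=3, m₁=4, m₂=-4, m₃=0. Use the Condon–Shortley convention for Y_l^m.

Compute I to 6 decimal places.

0.086551

Checks pass: Σm=0; 14 even; l₃=3∈[3,11].
(2·7+1)(2·4+1)(2·3+1) = 945
Δ: 8! 6! 0! / 15! → 1/45045
sum: t=4:+1/20736 = 1/20736
3j²(7 4 3; 0 0 0) = Δ·Π!·Σ² = 35/1287  (sign -1)
sum: t=0:+1/1451520 = 1/1451520
3j²(7 4 3; 4 -4 0) = Δ·Π!·Σ² = 1/273  (sign -1)
combine: 4πI² = 945·35/1287·1/273 = 175/1859
take √, sign +1: I = 0.08655146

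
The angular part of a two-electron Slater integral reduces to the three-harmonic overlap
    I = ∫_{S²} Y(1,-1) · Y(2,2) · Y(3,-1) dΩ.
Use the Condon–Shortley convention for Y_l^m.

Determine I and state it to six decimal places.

Checks pass: Σm=0; 6 even; l₃=3∈[1,3].
(2·1+1)(2·2+1)(2·3+1) = 105
Δ: 0! 2! 4! / 7! → 1/105
sum: t=0:+1/4 = 1/4
3j²(1 2 3; 0 0 0) = Δ·Π!·Σ² = 3/35  (sign -1)
sum: t=0:+1/48 = 1/48
3j²(1 2 3; -1 2 -1) = Δ·Π!·Σ² = 1/105  (sign +1)
combine: 4πI² = 105·3/35·1/105 = 3/35
take √, sign -1: I = -0.08258890

-0.082589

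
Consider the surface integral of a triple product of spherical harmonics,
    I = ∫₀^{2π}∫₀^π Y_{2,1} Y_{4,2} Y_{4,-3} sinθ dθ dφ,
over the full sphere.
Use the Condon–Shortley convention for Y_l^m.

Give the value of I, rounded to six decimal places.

-0.187702

Rules hold: Σm=0, L=10 even, 2≤4≤6.
N = 5·9·9 = 405
Δ = 2!·2!·6!/11! = 1/13860
Racah Σ t=0..2: t=0:+1/192 t=1:−1/36 t=2:+1/192 = -5/288
⇒ 3j(2 4 4; 0 0 0)² = 20/693, sgn -1
Racah Σ t=0..1: t=0:+1/1440 t=1:−1/240 = -1/288
⇒ 3j(2 4 4; 1 2 -3)² = 5/132, sgn +1
4πI² = N·(3j₀)²·(3jₘ)² = 375/847
I = -1·√(0.442739/4π) = -0.18770204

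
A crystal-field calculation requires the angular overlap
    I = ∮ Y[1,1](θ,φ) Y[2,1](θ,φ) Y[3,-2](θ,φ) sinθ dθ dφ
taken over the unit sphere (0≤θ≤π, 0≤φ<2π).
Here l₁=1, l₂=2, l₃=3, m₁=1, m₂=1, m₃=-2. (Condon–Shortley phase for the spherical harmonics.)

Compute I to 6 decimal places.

0.261169

Rules hold: Σm=0, L=6 even, 1≤3≤3.
N = 3·5·7 = 105
Δ = 0!·2!·4!/7! = 1/105
Racah Σ t=0..0: t=0:+1/4 = 1/4
⇒ 3j(1 2 3; 0 0 0)² = 3/35, sgn -1
Racah Σ t=0..0: t=0:+1/12 = 1/12
⇒ 3j(1 2 3; 1 1 -2)² = 2/21, sgn -1
4πI² = N·(3j₀)²·(3jₘ)² = 6/7
I = +1·√(0.857143/4π) = 0.26116903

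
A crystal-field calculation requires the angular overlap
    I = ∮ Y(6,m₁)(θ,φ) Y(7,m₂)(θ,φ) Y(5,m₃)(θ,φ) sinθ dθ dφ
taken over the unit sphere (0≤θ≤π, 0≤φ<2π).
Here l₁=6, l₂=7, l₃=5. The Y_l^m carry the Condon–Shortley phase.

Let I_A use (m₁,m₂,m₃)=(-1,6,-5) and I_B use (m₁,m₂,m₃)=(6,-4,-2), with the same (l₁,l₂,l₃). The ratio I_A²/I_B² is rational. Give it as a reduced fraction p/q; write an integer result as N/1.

104/165

Same 6,7,5: normalisation and zero-m 3j drop out of the ratio.
A: Δ: 8! 4! 6! / 19! → 1/174594420; sum: t=7:−1/87091200 = -1/87091200; 3j²(6 7 5; -1 6 -5) = Δ·Π!·Σ² = 10/969  (sign -1)
B: Δ: 8! 4! 6! / 19! → 1/174594420; sum: t=0:+1/34836480 = 1/34836480; 3j²(6 7 5; 6 -4 -2) = Δ·Π!·Σ² = 275/16796  (sign -1)
I_A²/I_B² = (10/969)/(275/16796) = 104/165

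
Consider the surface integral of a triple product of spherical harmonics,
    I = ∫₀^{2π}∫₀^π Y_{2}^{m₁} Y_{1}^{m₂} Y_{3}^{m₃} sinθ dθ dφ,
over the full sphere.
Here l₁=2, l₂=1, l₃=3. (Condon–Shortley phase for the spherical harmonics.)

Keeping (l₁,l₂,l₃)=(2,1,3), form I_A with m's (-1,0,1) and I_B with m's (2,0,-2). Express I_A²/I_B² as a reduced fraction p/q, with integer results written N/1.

l's match ⇒ only the (l;m) 3-j factors differ between A and B.
A: triangle coeff Δ(2,1,3) = 1/105; Σ_t [0,0]: t=0:+1/6 = 1/6; (3j)²=8/105 [(2 1 3; -1 0 1)], sign=+1
B: triangle coeff Δ(2,1,3) = 1/105; Σ_t [0,0]: t=0:+1/24 = 1/24; (3j)²=1/21 [(2 1 3; 2 0 -2)], sign=-1
I_A²/I_B² = (8/105)/(1/21) = 8/5

8/5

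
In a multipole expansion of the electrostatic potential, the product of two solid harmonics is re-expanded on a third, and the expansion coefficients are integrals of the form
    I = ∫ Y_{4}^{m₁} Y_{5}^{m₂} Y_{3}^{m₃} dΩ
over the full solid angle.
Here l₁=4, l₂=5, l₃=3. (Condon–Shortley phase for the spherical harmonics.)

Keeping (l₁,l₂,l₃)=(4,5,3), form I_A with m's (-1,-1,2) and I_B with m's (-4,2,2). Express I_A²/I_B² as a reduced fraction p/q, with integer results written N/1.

625/392

Shared (l₁,l₂,l₃)=(4,5,3): N and (l;000)² cancel in I_A²/I_B².
A: Δ = 6!·2!·4!/13! = 1/180180; Racah Σ t=3..4: t=3:−1/432 t=4:+1/1152 = -5/3456; ⇒ 3j(4 5 3; -1 -1 2)² = 625/36036, sgn +1
B: Δ = 6!·2!·4!/13! = 1/180180; Racah Σ t=6..6: t=6:+1/8640 = 1/8640; ⇒ 3j(4 5 3; -4 2 2)² = 14/1287, sgn -1
I_A²/I_B² = (625/36036)/(14/1287) = 625/392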